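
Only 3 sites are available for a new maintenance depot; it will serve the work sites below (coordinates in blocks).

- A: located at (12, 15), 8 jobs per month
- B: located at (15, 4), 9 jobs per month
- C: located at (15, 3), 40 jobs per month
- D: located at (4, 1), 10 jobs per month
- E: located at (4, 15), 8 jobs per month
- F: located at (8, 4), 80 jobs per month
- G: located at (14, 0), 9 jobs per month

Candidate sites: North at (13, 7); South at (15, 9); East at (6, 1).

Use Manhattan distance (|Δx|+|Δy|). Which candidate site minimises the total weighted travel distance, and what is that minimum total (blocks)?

Total weighted distance at each candidate:
  North (13, 7): total = 1355
  South (15, 9): total = 1733
  East (6, 1): total = 1337
Minimum is at East with total 1337 blocks.

East, total 1337 blocks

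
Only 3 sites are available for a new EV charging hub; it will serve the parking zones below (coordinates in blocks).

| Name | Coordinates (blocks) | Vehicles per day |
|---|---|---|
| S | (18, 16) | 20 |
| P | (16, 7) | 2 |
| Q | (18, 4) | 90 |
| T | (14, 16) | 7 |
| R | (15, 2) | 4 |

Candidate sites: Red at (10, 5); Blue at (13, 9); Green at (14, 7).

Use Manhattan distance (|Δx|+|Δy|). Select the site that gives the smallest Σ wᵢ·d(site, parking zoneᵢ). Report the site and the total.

Green, total 981 blocks

Total weighted distance at each candidate:
  Red (10, 5): total = 1343
  Blue (13, 9): total = 1242
  Green (14, 7): total = 981
Minimum is at Green with total 981 blocks.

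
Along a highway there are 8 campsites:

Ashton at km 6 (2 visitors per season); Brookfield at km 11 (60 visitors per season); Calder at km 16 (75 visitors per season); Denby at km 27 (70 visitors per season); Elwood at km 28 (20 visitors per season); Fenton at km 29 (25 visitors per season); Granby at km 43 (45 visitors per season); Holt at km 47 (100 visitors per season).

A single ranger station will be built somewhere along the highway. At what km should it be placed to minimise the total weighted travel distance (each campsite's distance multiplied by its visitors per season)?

For a sum of weighted absolute distances on a line, the optimum is the weighted median (not the mean). Total weight W = 397; half-weight = 198.5.
Sort by position and accumulate weight:
  km 6 (Ashton, w=2) → cum 2
  km 11 (Brookfield, w=60) → cum 62
  km 16 (Calder, w=75) → cum 137
  km 27 (Denby, w=70) → cum 207  ≥ 198.5 → median here
  km 28 (Elwood, w=20) → cum 227
  km 29 (Fenton, w=25) → cum 252
  km 43 (Granby, w=45) → cum 297
  km 47 (Holt, w=100) → cum 397
Optimal location: km 27.

x = 27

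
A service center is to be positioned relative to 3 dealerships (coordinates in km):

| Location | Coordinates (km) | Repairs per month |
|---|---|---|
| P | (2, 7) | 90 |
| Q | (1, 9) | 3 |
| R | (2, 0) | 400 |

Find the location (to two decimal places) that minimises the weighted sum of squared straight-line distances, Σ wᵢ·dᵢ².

The minimiser of Σwᵢ‖p−pᵢ‖² is the weighted centroid p* = (Σwᵢpᵢ)/(Σwᵢ).
Σwᵢ = 493.
Σwᵢxᵢ = 90·2 + 3·1 + 400·2 = 983.
Σwᵢyᵢ = 90·7 + 3·9 + 400·0 = 657.
x* = 983/493 = 1.99, y* = 657/493 = 1.33.

(1.99, 1.33)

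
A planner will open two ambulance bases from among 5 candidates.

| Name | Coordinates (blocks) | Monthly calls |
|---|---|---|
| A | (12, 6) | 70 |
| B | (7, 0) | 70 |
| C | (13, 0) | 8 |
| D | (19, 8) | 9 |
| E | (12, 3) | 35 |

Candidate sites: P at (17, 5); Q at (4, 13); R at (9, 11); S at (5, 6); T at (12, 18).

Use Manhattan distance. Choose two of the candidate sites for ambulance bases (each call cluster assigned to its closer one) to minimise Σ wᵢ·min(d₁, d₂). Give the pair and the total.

Evaluate every pair (each demand assigned to the nearer of the two):
  {P, S}: total = 1342
  {R, S}: total = 1629
  {Q, S}: total = 1656
  {S, T}: total = 1656
  {P, R}: total = 1692
  {P, Q}: total = 1832
  {P, T}: total = 1832
  {Q, R}: total = 2092
  {R, T}: total = 2092
  {Q, T}: total = 2790
Best pair: {P, S} with total 1342.

{P, S}, total 1342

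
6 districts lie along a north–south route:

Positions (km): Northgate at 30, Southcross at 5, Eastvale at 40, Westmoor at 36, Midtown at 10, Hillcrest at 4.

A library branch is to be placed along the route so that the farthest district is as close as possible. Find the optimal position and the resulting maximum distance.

The 1-center on a line is the midpoint of the two extreme points: leftmost at 4, rightmost at 40.
Optimal location = (4 + 40)/2 = 22; maximum distance = (40 − 4)/2 = 18.

location 22, max distance 18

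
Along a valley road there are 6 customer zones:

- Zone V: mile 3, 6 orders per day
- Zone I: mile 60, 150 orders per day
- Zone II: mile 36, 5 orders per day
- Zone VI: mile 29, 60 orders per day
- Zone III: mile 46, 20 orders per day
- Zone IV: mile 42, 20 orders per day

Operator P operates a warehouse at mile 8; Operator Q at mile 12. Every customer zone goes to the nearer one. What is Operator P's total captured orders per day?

6

The indifferent point is the midpoint (8+12)/2 = 10; customer zones left of it (closer to Operator P at 8) go to Operator P, those right go to Operator Q.
  Zone V at 3 (w=6) → Operator P
  Zone VI at 29 (w=60) → Operator Q
  Zone II at 36 (w=5) → Operator Q
  Zone IV at 42 (w=20) → Operator Q
  Zone III at 46 (w=20) → Operator Q
  Zone I at 60 (w=150) → Operator Q
Operator P captures 6; Operator Q captures 255.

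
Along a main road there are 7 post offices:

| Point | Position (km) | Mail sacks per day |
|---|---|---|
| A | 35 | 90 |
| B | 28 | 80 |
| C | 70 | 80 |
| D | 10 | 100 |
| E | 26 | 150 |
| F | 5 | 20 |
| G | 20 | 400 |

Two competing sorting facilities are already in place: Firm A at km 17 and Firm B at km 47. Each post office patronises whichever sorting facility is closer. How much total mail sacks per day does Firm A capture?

750

The indifferent point is the midpoint (17+47)/2 = 32; post offices left of it (closer to Firm A at 17) go to Firm A, those right go to Firm B.
  F at 5 (w=20) → Firm A
  D at 10 (w=100) → Firm A
  G at 20 (w=400) → Firm A
  E at 26 (w=150) → Firm A
  B at 28 (w=80) → Firm A
  A at 35 (w=90) → Firm B
  C at 70 (w=80) → Firm B
Firm A captures 750; Firm B captures 170.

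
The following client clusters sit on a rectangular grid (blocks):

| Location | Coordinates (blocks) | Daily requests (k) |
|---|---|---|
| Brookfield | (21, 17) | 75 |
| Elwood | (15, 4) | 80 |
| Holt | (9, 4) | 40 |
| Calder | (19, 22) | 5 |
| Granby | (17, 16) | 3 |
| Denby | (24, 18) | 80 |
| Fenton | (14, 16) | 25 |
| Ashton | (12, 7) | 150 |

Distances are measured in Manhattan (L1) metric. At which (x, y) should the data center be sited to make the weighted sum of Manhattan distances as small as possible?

Manhattan distance separates: Σwᵢ(|x−xᵢ|+|y−yᵢ|) = Σwᵢ|x−xᵢ| + Σwᵢ|y−yᵢ|, so x and y are optimised independently as 1-D weighted medians.
Total weight W = 458; half = 229.
x-coordinate, sorted with cumulative weight:
  x=9 (Holt, w=40) cum 40
  x=12 (Ashton, w=150) cum 190
  x=14 (Fenton, w=25) cum 215
  x=15 (Elwood, w=80) cum 295  ← median
  x=17 (Granby, w=3) cum 298
  x=19 (Calder, w=5) cum 303
  x=21 (Brookfield, w=75) cum 378
  x=24 (Denby, w=80) cum 458
⇒ x* = 15
y-coordinate, sorted with cumulative weight:
  y=4 (Elwood, w=80) cum 80
  y=4 (Holt, w=40) cum 120
  y=7 (Ashton, w=150) cum 270  ← median
  y=16 (Granby, w=3) cum 273
  y=16 (Fenton, w=25) cum 298
  y=17 (Brookfield, w=75) cum 373
  y=18 (Denby, w=80) cum 453
  y=22 (Calder, w=5) cum 458
⇒ y* = 7

(15, 7)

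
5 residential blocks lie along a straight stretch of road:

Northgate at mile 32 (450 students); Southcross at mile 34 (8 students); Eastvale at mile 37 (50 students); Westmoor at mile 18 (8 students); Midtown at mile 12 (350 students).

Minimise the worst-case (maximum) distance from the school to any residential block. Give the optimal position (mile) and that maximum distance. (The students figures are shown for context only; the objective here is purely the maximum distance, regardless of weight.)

The 1-center on a line is the midpoint of the two extreme points: leftmost at 12, rightmost at 37.
Optimal location = (12 + 37)/2 = 24.5; maximum distance = (37 − 12)/2 = 12.5.

location 24.5, max distance 12.5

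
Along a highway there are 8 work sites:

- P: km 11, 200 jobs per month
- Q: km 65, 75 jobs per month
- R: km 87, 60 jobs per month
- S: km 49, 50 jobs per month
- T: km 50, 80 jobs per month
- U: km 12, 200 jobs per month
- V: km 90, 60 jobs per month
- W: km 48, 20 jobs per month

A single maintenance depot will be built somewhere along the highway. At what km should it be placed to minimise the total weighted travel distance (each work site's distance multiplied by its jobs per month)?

x = 12

For a sum of weighted absolute distances on a line, the optimum is the weighted median (not the mean). Total weight W = 745; half-weight = 372.5.
Sort by position and accumulate weight:
  km 11 (P, w=200) → cum 200
  km 12 (U, w=200) → cum 400  ≥ 372.5 → median here
  km 48 (W, w=20) → cum 420
  km 49 (S, w=50) → cum 470
  km 50 (T, w=80) → cum 550
  km 65 (Q, w=75) → cum 625
  km 87 (R, w=60) → cum 685
  km 90 (V, w=60) → cum 745
Optimal location: km 12.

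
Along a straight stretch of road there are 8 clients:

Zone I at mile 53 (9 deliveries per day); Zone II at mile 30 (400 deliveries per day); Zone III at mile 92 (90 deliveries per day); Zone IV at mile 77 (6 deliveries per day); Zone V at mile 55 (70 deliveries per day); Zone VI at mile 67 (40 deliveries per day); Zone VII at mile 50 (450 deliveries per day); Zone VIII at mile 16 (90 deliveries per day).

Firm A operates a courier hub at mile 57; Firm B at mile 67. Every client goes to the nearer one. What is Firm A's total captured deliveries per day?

1019

The indifferent point is the midpoint (57+67)/2 = 62; clients left of it (closer to Firm A at 57) go to Firm A, those right go to Firm B.
  Zone VIII at 16 (w=90) → Firm A
  Zone II at 30 (w=400) → Firm A
  Zone VII at 50 (w=450) → Firm A
  Zone I at 53 (w=9) → Firm A
  Zone V at 55 (w=70) → Firm A
  Zone VI at 67 (w=40) → Firm B
  Zone IV at 77 (w=6) → Firm B
  Zone III at 92 (w=90) → Firm B
Firm A captures 1019; Firm B captures 136.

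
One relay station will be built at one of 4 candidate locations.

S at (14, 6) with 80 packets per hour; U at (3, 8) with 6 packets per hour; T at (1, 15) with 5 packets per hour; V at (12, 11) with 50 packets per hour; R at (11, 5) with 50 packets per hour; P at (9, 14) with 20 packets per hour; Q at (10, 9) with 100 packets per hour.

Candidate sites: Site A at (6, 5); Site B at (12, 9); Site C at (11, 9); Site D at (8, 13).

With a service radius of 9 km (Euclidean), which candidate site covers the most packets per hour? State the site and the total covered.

Site C, covering 306

Coverage radius r = 9 km; a point is covered iff (Δx)²+(Δy)² ≤ 9² = 81.
  Site A (6, 5): covers {S, U, V, R, Q} → 286
  Site B (12, 9): covers {S, V, R, P, Q} → 300
  Site C (11, 9): covers {S, U, V, R, P, Q} → 306
  Site D (8, 13): covers {U, T, V, R, P, Q} → 231
Maximum coverage at Site C: 306 packets per hour.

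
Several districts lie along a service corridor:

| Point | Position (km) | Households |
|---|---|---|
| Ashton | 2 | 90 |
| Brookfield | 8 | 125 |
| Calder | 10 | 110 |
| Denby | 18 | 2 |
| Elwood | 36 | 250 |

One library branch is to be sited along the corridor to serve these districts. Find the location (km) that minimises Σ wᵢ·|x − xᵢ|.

x = 10

For a sum of weighted absolute distances on a line, the optimum is the weighted median (not the mean). Total weight W = 577; half-weight = 288.5.
Sort by position and accumulate weight:
  km 2 (Ashton, w=90) → cum 90
  km 8 (Brookfield, w=125) → cum 215
  km 10 (Calder, w=110) → cum 325  ≥ 288.5 → median here
  km 18 (Denby, w=2) → cum 327
  km 36 (Elwood, w=250) → cum 577
Optimal location: km 10.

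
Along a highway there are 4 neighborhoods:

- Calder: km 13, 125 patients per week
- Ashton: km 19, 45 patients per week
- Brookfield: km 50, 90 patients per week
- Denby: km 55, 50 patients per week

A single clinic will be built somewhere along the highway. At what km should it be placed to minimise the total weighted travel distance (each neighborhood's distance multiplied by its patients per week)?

x = 19

For a sum of weighted absolute distances on a line, the optimum is the weighted median (not the mean). Total weight W = 310; half-weight = 155.
Sort by position and accumulate weight:
  km 13 (Calder, w=125) → cum 125
  km 19 (Ashton, w=45) → cum 170  ≥ 155 → median here
  km 50 (Brookfield, w=90) → cum 260
  km 55 (Denby, w=50) → cum 310
Optimal location: km 19.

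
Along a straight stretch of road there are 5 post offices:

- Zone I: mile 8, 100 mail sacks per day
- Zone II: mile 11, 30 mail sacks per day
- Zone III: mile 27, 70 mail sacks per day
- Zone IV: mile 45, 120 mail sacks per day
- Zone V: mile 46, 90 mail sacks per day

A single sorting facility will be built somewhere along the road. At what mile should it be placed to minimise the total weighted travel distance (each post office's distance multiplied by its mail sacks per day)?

For a sum of weighted absolute distances on a line, the optimum is the weighted median (not the mean). Total weight W = 410; half-weight = 205.
Sort by position and accumulate weight:
  mile 8 (Zone I, w=100) → cum 100
  mile 11 (Zone II, w=30) → cum 130
  mile 27 (Zone III, w=70) → cum 200
  mile 45 (Zone IV, w=120) → cum 320  ≥ 205 → median here
  mile 46 (Zone V, w=90) → cum 410
Optimal location: mile 45.

x = 45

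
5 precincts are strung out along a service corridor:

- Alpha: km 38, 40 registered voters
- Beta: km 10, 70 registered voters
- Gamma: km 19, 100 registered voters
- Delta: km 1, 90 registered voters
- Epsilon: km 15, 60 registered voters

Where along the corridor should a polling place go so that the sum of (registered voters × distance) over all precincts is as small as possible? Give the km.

For a sum of weighted absolute distances on a line, the optimum is the weighted median (not the mean). Total weight W = 360; half-weight = 180.
Sort by position and accumulate weight:
  km 1 (Delta, w=90) → cum 90
  km 10 (Beta, w=70) → cum 160
  km 15 (Epsilon, w=60) → cum 220  ≥ 180 → median here
  km 19 (Gamma, w=100) → cum 320
  km 38 (Alpha, w=40) → cum 360
Optimal location: km 15.

x = 15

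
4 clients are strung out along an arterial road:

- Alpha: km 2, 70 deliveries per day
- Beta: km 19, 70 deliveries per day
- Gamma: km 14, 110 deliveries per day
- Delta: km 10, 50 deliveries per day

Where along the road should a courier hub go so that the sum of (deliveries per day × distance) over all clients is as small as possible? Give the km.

For a sum of weighted absolute distances on a line, the optimum is the weighted median (not the mean). Total weight W = 300; half-weight = 150.
Sort by position and accumulate weight:
  km 2 (Alpha, w=70) → cum 70
  km 10 (Delta, w=50) → cum 120
  km 14 (Gamma, w=110) → cum 230  ≥ 150 → median here
  km 19 (Beta, w=70) → cum 300
Optimal location: km 14.

x = 14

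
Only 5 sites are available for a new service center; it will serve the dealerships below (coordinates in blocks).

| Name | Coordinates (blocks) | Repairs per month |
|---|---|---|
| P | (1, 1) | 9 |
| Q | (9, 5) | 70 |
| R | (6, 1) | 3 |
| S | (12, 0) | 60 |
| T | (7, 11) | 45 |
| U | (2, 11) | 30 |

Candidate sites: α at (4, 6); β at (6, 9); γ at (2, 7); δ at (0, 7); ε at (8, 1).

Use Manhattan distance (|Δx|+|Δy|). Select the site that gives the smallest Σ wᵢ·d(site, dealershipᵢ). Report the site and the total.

Total weighted distance at each candidate:
  α (4, 6): total = 1923
  β (6, 9): total = 1846
  γ (2, 7): total = 2268
  δ (0, 7): total = 2684
  ε (8, 1): total = 1694
Minimum is at ε with total 1694 blocks.

ε, total 1694 blocks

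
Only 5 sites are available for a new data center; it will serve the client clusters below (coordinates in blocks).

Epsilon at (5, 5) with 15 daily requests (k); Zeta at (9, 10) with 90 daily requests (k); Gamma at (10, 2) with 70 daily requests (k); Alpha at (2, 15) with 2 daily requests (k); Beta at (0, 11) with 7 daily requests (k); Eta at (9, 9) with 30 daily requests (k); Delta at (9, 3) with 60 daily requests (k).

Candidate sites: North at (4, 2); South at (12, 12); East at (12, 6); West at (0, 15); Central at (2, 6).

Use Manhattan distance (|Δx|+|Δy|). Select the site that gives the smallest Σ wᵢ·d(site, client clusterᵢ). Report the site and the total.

East, total 1867 blocks

Total weighted distance at each candidate:
  North (4, 2): total = 2491
  South (12, 12): total = 2517
  East (12, 6): total = 1867
  West (0, 15): total = 4837
  Central (2, 6): total = 2857
Minimum is at East with total 1867 blocks.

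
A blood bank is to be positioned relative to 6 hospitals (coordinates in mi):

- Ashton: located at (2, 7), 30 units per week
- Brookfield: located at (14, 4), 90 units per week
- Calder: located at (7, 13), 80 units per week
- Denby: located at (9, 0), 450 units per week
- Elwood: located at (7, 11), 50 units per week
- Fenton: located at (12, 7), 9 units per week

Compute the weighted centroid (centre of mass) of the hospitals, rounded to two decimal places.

The minimiser of Σwᵢ‖p−pᵢ‖² is the weighted centroid p* = (Σwᵢpᵢ)/(Σwᵢ).
Σwᵢ = 709.
Σwᵢxᵢ = 30·2 + 90·14 + 80·7 + 450·9 + 50·7 + 9·12 = 6388.
Σwᵢyᵢ = 30·7 + 90·4 + 80·13 + 450·0 + 50·11 + 9·7 = 2223.
x* = 6388/709 = 9.01, y* = 2223/709 = 3.14.

(9.01, 3.14)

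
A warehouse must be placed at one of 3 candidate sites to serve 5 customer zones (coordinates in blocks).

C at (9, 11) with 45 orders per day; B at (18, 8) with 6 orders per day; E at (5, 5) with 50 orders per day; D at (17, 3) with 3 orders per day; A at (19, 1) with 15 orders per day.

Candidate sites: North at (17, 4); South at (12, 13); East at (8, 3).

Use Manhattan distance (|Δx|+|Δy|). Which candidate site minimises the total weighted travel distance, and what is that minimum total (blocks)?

East, total 967 blocks

Total weighted distance at each candidate:
  North (17, 4): total = 1433
  South (12, 13): total = 1371
  East (8, 3): total = 967
Minimum is at East with total 967 blocks.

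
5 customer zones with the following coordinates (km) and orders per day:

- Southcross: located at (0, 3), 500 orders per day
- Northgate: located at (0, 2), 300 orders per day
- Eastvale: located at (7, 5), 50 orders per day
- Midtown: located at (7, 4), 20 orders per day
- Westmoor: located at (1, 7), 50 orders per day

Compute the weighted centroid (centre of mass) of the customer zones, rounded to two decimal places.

The minimiser of Σwᵢ‖p−pᵢ‖² is the weighted centroid p* = (Σwᵢpᵢ)/(Σwᵢ).
Σwᵢ = 920.
Σwᵢxᵢ = 500·0 + 300·0 + 50·7 + 20·7 + 50·1 = 540.
Σwᵢyᵢ = 500·3 + 300·2 + 50·5 + 20·4 + 50·7 = 2780.
x* = 540/920 = 0.59, y* = 2780/920 = 3.02.

(0.59, 3.02)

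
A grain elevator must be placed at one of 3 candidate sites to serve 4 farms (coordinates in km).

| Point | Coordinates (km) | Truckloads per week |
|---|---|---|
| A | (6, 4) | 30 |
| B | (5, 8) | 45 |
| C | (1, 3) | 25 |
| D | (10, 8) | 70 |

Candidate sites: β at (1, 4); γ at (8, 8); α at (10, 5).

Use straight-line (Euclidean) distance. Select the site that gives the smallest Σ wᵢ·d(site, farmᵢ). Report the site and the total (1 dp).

Total weighted distance at each candidate:
  β (1, 4): total = 1119.0
  γ (8, 8): total = 624.2
  α (10, 5): total = 826.6
Minimum is at γ with total 624.2 km.

γ, total 624.2 km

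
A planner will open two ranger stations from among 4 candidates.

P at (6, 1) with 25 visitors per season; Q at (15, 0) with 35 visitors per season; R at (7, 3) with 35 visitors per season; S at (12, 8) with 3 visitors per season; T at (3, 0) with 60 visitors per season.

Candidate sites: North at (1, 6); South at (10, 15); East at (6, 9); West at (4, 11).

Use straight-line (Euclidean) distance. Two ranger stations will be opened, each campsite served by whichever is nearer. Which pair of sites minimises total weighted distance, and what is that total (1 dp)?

{North, East}, total 1232.9

Evaluate every pair (each demand assigned to the nearer of the two):
  {North, East}: total = 1232.9
  {North, South}: total = 1346.0
  {North, West}: total = 1349.8
  {South, East}: total = 1445.8
  {East, West}: total = 1445.8
  {South, West}: total = 1783.0
Best pair: {North, East} with total 1232.9.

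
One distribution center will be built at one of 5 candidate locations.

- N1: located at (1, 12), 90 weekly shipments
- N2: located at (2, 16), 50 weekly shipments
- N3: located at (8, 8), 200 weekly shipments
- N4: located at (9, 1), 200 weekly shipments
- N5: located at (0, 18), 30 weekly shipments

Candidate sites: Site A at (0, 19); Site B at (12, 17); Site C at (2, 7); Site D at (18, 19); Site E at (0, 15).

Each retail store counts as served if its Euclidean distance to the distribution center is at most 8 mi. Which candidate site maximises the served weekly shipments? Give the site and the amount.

Coverage radius r = 8 mi; a point is covered iff (Δx)²+(Δy)² ≤ 8² = 64.
  Site A (0, 19): covers {N1, N2, N5} → 170
  Site B (12, 17): covers {none} → 0
  Site C (2, 7): covers {N1, N3} → 290
  Site D (18, 19): covers {none} → 0
  Site E (0, 15): covers {N1, N2, N5} → 170
Maximum coverage at Site C: 290 weekly shipments.

Site C, covering 290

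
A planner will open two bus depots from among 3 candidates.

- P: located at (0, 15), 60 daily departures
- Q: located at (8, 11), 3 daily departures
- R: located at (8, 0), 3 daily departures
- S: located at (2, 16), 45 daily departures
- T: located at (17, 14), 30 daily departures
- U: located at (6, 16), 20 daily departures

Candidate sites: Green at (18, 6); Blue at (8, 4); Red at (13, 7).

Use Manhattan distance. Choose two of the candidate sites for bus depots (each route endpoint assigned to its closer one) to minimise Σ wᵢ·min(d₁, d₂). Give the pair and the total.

{Green, Blue}, total 2533

Evaluate every pair (each demand assigned to the nearer of the two):
  {Green, Blue}: total = 2533
  {Blue, Red}: total = 2593
  {Green, Red}: total = 2813
Best pair: {Green, Blue} with total 2533.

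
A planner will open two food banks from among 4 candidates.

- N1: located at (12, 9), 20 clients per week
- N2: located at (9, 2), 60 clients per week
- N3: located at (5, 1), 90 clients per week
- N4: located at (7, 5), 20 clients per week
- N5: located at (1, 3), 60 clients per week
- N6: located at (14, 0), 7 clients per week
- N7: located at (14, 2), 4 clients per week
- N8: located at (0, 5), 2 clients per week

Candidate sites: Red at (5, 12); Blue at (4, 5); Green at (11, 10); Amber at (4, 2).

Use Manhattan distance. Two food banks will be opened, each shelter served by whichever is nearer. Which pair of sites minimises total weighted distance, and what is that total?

{Green, Amber}, total 1018

Evaluate every pair (each demand assigned to the nearer of the two):
  {Green, Amber}: total = 1018
  {Blue, Amber}: total = 1152
  {Red, Amber}: total = 1178
  {Blue, Green}: total = 1473
  {Red, Blue}: total = 1655
  {Red, Green}: total = 2749
Best pair: {Green, Amber} with total 1018.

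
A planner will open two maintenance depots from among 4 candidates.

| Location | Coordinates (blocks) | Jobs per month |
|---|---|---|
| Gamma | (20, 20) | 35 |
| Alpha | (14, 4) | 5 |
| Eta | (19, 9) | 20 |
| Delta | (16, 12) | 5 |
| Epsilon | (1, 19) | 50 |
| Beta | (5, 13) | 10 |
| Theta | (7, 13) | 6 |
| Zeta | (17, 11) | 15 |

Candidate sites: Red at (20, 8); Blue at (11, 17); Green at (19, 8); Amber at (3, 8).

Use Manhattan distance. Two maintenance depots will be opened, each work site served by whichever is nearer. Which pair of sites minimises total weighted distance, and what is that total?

{Blue, Green}, total 1343

Evaluate every pair (each demand assigned to the nearer of the two):
  {Blue, Green}: total = 1343
  {Red, Blue}: total = 1388
  {Green, Amber}: total = 1404
  {Red, Amber}: total = 1414
  {Blue, Amber}: total = 1763
  {Red, Green}: total = 2337
Best pair: {Blue, Green} with total 1343.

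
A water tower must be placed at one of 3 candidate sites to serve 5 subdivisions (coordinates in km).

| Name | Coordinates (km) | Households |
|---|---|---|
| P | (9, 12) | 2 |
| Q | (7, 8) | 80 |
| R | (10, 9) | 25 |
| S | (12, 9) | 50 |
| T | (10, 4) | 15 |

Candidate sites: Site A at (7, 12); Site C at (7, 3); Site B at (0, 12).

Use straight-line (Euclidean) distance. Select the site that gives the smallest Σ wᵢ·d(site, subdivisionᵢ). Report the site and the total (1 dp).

Site A, total 849.8 km

Total weighted distance at each candidate:
  Site A (7, 12): total = 849.8
  Site C (7, 3): total = 1024.1
  Site B (0, 12): total = 1734.5
Minimum is at Site A with total 849.8 km.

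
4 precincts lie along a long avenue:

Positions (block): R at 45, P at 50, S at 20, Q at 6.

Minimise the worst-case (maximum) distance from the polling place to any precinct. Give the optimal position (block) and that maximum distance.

The 1-center on a line is the midpoint of the two extreme points: leftmost at 6, rightmost at 50.
Optimal location = (6 + 50)/2 = 28; maximum distance = (50 − 6)/2 = 22.

location 28, max distance 22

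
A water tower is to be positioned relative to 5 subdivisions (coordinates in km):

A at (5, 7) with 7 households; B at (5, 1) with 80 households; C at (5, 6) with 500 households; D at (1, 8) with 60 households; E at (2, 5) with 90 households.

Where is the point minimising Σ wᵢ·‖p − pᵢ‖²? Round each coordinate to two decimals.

(4.31, 5.51)

The minimiser of Σwᵢ‖p−pᵢ‖² is the weighted centroid p* = (Σwᵢpᵢ)/(Σwᵢ).
Σwᵢ = 737.
Σwᵢxᵢ = 7·5 + 80·5 + 500·5 + 60·1 + 90·2 = 3175.
Σwᵢyᵢ = 7·7 + 80·1 + 500·6 + 60·8 + 90·5 = 4059.
x* = 3175/737 = 4.31, y* = 4059/737 = 5.51.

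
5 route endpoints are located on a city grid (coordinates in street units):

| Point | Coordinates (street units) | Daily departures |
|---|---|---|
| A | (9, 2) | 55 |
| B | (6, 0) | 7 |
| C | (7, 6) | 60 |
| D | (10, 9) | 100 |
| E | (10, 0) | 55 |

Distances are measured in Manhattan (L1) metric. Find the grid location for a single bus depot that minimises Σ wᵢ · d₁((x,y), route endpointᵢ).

(10, 6)

Manhattan distance separates: Σwᵢ(|x−xᵢ|+|y−yᵢ|) = Σwᵢ|x−xᵢ| + Σwᵢ|y−yᵢ|, so x and y are optimised independently as 1-D weighted medians.
Total weight W = 277; half = 138.5.
x-coordinate, sorted with cumulative weight:
  x=6 (B, w=7) cum 7
  x=7 (C, w=60) cum 67
  x=9 (A, w=55) cum 122
  x=10 (D, w=100) cum 222  ← median
  x=10 (E, w=55) cum 277
⇒ x* = 10
y-coordinate, sorted with cumulative weight:
  y=0 (B, w=7) cum 7
  y=0 (E, w=55) cum 62
  y=2 (A, w=55) cum 117
  y=6 (C, w=60) cum 177  ← median
  y=9 (D, w=100) cum 277
⇒ y* = 6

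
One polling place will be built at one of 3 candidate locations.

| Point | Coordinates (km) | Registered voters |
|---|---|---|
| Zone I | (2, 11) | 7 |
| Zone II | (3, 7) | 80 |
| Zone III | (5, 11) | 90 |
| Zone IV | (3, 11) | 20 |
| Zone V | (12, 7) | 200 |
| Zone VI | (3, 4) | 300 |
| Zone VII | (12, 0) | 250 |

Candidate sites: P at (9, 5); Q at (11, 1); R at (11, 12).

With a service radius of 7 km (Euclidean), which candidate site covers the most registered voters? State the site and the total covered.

Coverage radius r = 7 km; a point is covered iff (Δx)²+(Δy)² ≤ 7² = 49.
  P (9, 5): covers {Zone II, Zone V, Zone VI, Zone VII} → 830
  Q (11, 1): covers {Zone V, Zone VII} → 450
  R (11, 12): covers {Zone III, Zone V} → 290
Maximum coverage at P: 830 registered voters.

P, covering 830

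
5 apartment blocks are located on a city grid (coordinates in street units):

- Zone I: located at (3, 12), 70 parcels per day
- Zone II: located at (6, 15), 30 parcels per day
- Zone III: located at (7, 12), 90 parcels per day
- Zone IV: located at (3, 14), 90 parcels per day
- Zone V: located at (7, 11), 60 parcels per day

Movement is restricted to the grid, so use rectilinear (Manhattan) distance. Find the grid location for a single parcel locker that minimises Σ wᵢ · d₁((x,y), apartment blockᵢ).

(6, 12)

Manhattan distance separates: Σwᵢ(|x−xᵢ|+|y−yᵢ|) = Σwᵢ|x−xᵢ| + Σwᵢ|y−yᵢ|, so x and y are optimised independently as 1-D weighted medians.
Total weight W = 340; half = 170.
x-coordinate, sorted with cumulative weight:
  x=3 (Zone I, w=70) cum 70
  x=3 (Zone IV, w=90) cum 160
  x=6 (Zone II, w=30) cum 190  ← median
  x=7 (Zone III, w=90) cum 280
  x=7 (Zone V, w=60) cum 340
⇒ x* = 6
y-coordinate, sorted with cumulative weight:
  y=11 (Zone V, w=60) cum 60
  y=12 (Zone I, w=70) cum 130
  y=12 (Zone III, w=90) cum 220  ← median
  y=14 (Zone IV, w=90) cum 310
  y=15 (Zone II, w=30) cum 340
⇒ y* = 12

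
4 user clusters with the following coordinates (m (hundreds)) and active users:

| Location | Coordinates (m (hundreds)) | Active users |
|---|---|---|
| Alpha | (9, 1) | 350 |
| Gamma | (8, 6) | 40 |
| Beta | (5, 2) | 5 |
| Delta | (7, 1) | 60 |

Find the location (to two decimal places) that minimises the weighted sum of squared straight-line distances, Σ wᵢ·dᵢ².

(8.60, 1.45)

The minimiser of Σwᵢ‖p−pᵢ‖² is the weighted centroid p* = (Σwᵢpᵢ)/(Σwᵢ).
Σwᵢ = 455.
Σwᵢxᵢ = 350·9 + 40·8 + 5·5 + 60·7 = 3915.
Σwᵢyᵢ = 350·1 + 40·6 + 5·2 + 60·1 = 660.
x* = 3915/455 = 8.60, y* = 660/455 = 1.45.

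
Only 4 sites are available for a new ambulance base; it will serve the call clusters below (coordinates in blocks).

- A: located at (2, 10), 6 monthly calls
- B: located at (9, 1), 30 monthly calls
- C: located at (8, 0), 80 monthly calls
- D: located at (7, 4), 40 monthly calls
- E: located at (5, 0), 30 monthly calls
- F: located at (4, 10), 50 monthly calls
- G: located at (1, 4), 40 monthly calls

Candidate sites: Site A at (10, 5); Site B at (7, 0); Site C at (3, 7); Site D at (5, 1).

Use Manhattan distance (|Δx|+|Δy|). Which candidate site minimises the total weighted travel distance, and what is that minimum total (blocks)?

Site D, total 1522 blocks

Total weighted distance at each candidate:
  Site A (10, 5): total = 2198
  Site B (7, 0): total = 1530
  Site C (3, 7): total = 2294
  Site D (5, 1): total = 1522
Minimum is at Site D with total 1522 blocks.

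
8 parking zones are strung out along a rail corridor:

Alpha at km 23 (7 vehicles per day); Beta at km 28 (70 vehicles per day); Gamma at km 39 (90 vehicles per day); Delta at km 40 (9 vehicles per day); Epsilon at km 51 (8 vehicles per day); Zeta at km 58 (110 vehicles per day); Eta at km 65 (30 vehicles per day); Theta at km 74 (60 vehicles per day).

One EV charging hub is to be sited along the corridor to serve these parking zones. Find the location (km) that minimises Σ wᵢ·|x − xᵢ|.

For a sum of weighted absolute distances on a line, the optimum is the weighted median (not the mean). Total weight W = 384; half-weight = 192.
Sort by position and accumulate weight:
  km 23 (Alpha, w=7) → cum 7
  km 28 (Beta, w=70) → cum 77
  km 39 (Gamma, w=90) → cum 167
  km 40 (Delta, w=9) → cum 176
  km 51 (Epsilon, w=8) → cum 184
  km 58 (Zeta, w=110) → cum 294  ≥ 192 → median here
  km 65 (Eta, w=30) → cum 324
  km 74 (Theta, w=60) → cum 384
Optimal location: km 58.

x = 58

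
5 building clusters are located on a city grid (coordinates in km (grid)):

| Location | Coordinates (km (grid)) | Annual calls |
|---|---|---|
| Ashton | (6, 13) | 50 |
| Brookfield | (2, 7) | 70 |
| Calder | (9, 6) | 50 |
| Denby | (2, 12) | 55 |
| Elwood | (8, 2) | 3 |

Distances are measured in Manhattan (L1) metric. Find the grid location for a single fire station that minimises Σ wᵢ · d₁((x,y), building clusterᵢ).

(2, 7)

Manhattan distance separates: Σwᵢ(|x−xᵢ|+|y−yᵢ|) = Σwᵢ|x−xᵢ| + Σwᵢ|y−yᵢ|, so x and y are optimised independently as 1-D weighted medians.
Total weight W = 228; half = 114.
x-coordinate, sorted with cumulative weight:
  x=2 (Brookfield, w=70) cum 70
  x=2 (Denby, w=55) cum 125  ← median
  x=6 (Ashton, w=50) cum 175
  x=8 (Elwood, w=3) cum 178
  x=9 (Calder, w=50) cum 228
⇒ x* = 2
y-coordinate, sorted with cumulative weight:
  y=2 (Elwood, w=3) cum 3
  y=6 (Calder, w=50) cum 53
  y=7 (Brookfield, w=70) cum 123  ← median
  y=12 (Denby, w=55) cum 178
  y=13 (Ashton, w=50) cum 228
⇒ y* = 7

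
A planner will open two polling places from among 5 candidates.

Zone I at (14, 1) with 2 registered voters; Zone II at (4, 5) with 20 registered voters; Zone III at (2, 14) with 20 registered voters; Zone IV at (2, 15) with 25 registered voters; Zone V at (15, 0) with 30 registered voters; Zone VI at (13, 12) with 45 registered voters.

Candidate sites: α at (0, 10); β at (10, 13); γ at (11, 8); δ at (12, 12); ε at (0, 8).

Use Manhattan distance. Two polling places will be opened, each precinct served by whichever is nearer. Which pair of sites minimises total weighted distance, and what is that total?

{α, δ}, total 996

Evaluate every pair (each demand assigned to the nearer of the two):
  {α, δ}: total = 996
  {δ, ε}: total = 1046
  {α, γ}: total = 1125
  {γ, ε}: total = 1175
  {β, γ}: total = 1190
  {γ, δ}: total = 1190
  {α, β}: total = 1227
  {β, δ}: total = 1231
  {β, ε}: total = 1277
  {α, ε}: total = 1842
Best pair: {α, δ} with total 996.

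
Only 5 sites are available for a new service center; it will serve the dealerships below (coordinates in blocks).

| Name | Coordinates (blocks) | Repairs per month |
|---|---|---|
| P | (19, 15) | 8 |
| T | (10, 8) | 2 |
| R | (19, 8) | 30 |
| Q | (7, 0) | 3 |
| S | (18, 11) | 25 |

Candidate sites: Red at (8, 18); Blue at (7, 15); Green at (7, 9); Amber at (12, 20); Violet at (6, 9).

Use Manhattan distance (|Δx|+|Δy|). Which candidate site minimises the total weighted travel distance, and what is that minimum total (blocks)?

Total weighted distance at each candidate:
  Red (8, 18): total = 1248
  Blue (7, 15): total = 1106
  Green (7, 9): total = 894
  Amber (12, 20): total = 1144
  Violet (6, 9): total = 962
Minimum is at Green with total 894 blocks.

Green, total 894 blocks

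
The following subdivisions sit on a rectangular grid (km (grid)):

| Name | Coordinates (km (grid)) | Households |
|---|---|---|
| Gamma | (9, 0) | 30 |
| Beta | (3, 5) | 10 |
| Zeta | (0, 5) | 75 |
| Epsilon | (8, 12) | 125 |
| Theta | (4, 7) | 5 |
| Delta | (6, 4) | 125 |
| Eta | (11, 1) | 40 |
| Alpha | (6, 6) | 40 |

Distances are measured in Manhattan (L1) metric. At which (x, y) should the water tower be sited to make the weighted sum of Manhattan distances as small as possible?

(6, 5)

Manhattan distance separates: Σwᵢ(|x−xᵢ|+|y−yᵢ|) = Σwᵢ|x−xᵢ| + Σwᵢ|y−yᵢ|, so x and y are optimised independently as 1-D weighted medians.
Total weight W = 450; half = 225.
x-coordinate, sorted with cumulative weight:
  x=0 (Zeta, w=75) cum 75
  x=3 (Beta, w=10) cum 85
  x=4 (Theta, w=5) cum 90
  x=6 (Delta, w=125) cum 215
  x=6 (Alpha, w=40) cum 255  ← median
  x=8 (Epsilon, w=125) cum 380
  x=9 (Gamma, w=30) cum 410
  x=11 (Eta, w=40) cum 450
⇒ x* = 6
y-coordinate, sorted with cumulative weight:
  y=0 (Gamma, w=30) cum 30
  y=1 (Eta, w=40) cum 70
  y=4 (Delta, w=125) cum 195
  y=5 (Beta, w=10) cum 205
  y=5 (Zeta, w=75) cum 280  ← median
  y=6 (Alpha, w=40) cum 320
  y=7 (Theta, w=5) cum 325
  y=12 (Epsilon, w=125) cum 450
⇒ y* = 5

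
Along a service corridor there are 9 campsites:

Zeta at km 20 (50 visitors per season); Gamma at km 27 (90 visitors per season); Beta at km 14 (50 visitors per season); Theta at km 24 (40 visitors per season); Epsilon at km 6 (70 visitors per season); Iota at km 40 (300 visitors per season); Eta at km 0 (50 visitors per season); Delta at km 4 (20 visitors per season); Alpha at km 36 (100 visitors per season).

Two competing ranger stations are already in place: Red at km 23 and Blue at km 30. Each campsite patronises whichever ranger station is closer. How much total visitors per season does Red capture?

The indifferent point is the midpoint (23+30)/2 = 26.5; campsites left of it (closer to Red at 23) go to Red, those right go to Blue.
  Eta at 0 (w=50) → Red
  Delta at 4 (w=20) → Red
  Epsilon at 6 (w=70) → Red
  Beta at 14 (w=50) → Red
  Zeta at 20 (w=50) → Red
  Theta at 24 (w=40) → Red
  Gamma at 27 (w=90) → Blue
  Alpha at 36 (w=100) → Blue
  Iota at 40 (w=300) → Blue
Red captures 280; Blue captures 490.

280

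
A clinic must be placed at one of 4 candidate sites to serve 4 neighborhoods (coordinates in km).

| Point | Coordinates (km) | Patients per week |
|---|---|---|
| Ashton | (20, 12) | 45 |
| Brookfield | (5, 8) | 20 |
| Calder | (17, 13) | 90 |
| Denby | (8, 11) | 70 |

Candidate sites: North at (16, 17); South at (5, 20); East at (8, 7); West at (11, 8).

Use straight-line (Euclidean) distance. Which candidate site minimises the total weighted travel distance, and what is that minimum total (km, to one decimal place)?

Total weighted distance at each candidate:
  North (16, 17): total = 1643.5
  South (5, 20): total = 2919.4
  East (8, 7): total = 1901.7
  West (11, 8): total = 1563.1
Minimum is at West with total 1563.1 km.

West, total 1563.1 km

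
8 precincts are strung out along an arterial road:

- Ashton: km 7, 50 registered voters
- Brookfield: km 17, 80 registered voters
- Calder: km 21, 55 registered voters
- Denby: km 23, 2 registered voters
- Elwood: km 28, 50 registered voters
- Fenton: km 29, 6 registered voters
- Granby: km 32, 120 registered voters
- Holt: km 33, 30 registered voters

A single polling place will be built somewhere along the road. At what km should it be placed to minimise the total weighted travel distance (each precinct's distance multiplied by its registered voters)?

x = 28

For a sum of weighted absolute distances on a line, the optimum is the weighted median (not the mean). Total weight W = 393; half-weight = 196.5.
Sort by position and accumulate weight:
  km 7 (Ashton, w=50) → cum 50
  km 17 (Brookfield, w=80) → cum 130
  km 21 (Calder, w=55) → cum 185
  km 23 (Denby, w=2) → cum 187
  km 28 (Elwood, w=50) → cum 237  ≥ 196.5 → median here
  km 29 (Fenton, w=6) → cum 243
  km 32 (Granby, w=120) → cum 363
  km 33 (Holt, w=30) → cum 393
Optimal location: km 28.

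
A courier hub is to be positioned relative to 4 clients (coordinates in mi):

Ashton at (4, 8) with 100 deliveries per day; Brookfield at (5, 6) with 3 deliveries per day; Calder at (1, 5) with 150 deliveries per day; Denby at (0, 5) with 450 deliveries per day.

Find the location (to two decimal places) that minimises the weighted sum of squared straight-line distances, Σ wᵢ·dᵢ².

(0.80, 5.43)

The minimiser of Σwᵢ‖p−pᵢ‖² is the weighted centroid p* = (Σwᵢpᵢ)/(Σwᵢ).
Σwᵢ = 703.
Σwᵢxᵢ = 100·4 + 3·5 + 150·1 + 450·0 = 565.
Σwᵢyᵢ = 100·8 + 3·6 + 150·5 + 450·5 = 3818.
x* = 565/703 = 0.80, y* = 3818/703 = 5.43.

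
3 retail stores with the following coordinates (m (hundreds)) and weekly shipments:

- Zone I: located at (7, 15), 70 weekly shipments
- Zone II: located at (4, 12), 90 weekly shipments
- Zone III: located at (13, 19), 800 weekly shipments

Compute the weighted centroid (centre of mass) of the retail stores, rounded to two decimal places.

(11.72, 18.05)

The minimiser of Σwᵢ‖p−pᵢ‖² is the weighted centroid p* = (Σwᵢpᵢ)/(Σwᵢ).
Σwᵢ = 960.
Σwᵢxᵢ = 70·7 + 90·4 + 800·13 = 11250.
Σwᵢyᵢ = 70·15 + 90·12 + 800·19 = 17330.
x* = 11250/960 = 11.72, y* = 17330/960 = 18.05.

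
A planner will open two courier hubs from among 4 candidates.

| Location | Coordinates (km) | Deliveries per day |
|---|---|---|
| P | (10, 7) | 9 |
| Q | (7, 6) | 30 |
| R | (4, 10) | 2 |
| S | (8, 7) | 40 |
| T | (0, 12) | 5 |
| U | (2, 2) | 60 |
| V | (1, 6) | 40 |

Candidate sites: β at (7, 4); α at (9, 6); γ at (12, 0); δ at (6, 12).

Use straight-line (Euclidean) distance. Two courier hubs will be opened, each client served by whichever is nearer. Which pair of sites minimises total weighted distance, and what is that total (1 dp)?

{β, α}, total 771.3

Evaluate every pair (each demand assigned to the nearer of the two):
  {β, α}: total = 771.3
  {β, δ}: total = 836.4
  {β, γ}: total = 867.3
  {α, δ}: total = 961.1
  {α, γ}: total = 999.9
  {γ, δ}: total = 1415.5
Best pair: {β, α} with total 771.3.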